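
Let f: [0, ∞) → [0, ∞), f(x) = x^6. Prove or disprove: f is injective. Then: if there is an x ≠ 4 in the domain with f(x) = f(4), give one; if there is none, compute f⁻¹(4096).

On [0, ∞), x ↦ x^6 is strictly increasing, so f(a) = f(b) forces a = b. Thus f is injective.
Since x ↦ x^6 is strictly increasing on [0, ∞), it is injective there, so no x ≠ 4 in the domain has f(x) = f(4). We therefore compute f⁻¹(4096) = 4096^{1/6} = 4 (indeed 4^6 = 4096).

4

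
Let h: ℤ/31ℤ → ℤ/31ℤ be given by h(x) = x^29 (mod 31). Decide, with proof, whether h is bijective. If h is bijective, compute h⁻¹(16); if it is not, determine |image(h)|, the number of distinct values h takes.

2

Since 31 is prime, the nonzero elements of ℤ/31ℤ form a cyclic group of order 30.
As gcd(29, 30) = 1, raising to the 29th power is a bijection on this group: if s^29 ≡ t^29 then (st^{−1})^29 = 1, and the only element of order dividing gcd(29, 30) = 1 is 1, so s = t.
With h(0) = 0 this makes h injective on all of ℤ/31ℤ, hence bijective (finite equal-size domain and codomain). In particular h is bijective.
Since h is bijective, we find the preimage of 16. The inverse of x ↦ x^29 on (ℤ/31ℤ)^× is x ↦ x^29, because 29·29 = 841 = 28·30 + 1 ≡ 1 (mod 30) and x^{30} = 1 for x ≠ 0 (Fermat). So h⁻¹(16) = 16^29 mod 31.
Repeated squaring mod 31: 16^1 ≡ 16, 16^2 ≡ 16² = 256 ≡ 8, 16^4 ≡ 8² = 64 ≡ 2, 16^8 ≡ 2² = 4, 16^16 ≡ 4² = 16. Since 29 = 16 + 8 + 4 + 1, 16^29 ≡ 16·4·2·16: 16·4 = 64 ≡ 2, then 2·2 = 4, then 4·16 = 64 ≡ 2. So 16^29 ≡ 2 (mod 31).
Hence h⁻¹(16) = 2.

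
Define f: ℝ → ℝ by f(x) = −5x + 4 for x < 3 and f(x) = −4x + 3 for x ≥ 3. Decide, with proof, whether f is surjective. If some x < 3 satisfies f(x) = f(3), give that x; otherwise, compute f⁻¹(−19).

Both pieces are strictly decreasing (slopes −5 and −4), so each is injective on its own interval.
The left piece maps (−∞, 3) onto (−11, ∞); the right piece maps [3, ∞) onto (−∞, −9].
The union (−11, ∞) ∪ (−∞, −9] covers ℝ, so f is surjective.
For the follow-up: the images overlap, so an x < 3 with f(x) = f(3) exists. f(3) = −9; solving −5x + 4 = −9 for x < 3 gives x = (−9 − 4)/(−5) = 13/5.

13/5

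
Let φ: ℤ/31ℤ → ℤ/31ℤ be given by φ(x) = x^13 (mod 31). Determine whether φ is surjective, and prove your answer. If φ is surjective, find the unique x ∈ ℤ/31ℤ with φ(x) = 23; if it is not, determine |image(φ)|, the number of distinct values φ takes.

Since 31 is prime, the nonzero elements of ℤ/31ℤ form a cyclic group of order 30.
As gcd(13, 30) = 1, raising to the 13th power is a bijection on this group: if u^13 ≡ v^13 then (uv^{−1})^13 = 1, and the only element of order dividing gcd(13, 30) = 1 is 1, so u = v.
With φ(0) = 0 this makes φ injective on all of ℤ/31ℤ, hence bijective (finite equal-size domain and codomain). In particular φ is surjective.
Since φ is surjective, we find the preimage of 23. The inverse of x ↦ x^13 on (ℤ/31ℤ)^× is x ↦ x^7, because 13·7 = 91 = 3·30 + 1 ≡ 1 (mod 30) and x^{30} = 1 for x ≠ 0 (Fermat). So φ⁻¹(23) = 23^7 mod 31.
Repeated squaring mod 31: 23^1 ≡ 23, 23^2 ≡ 23² = 529 ≡ 2, 23^4 ≡ 2² = 4. Since 7 = 4 + 2 + 1, 23^7 ≡ 4·2·23: 4·2 = 8, then 8·23 = 184 ≡ 29. So 23^7 ≡ 29 (mod 31).
Hence φ⁻¹(23) = 29.

29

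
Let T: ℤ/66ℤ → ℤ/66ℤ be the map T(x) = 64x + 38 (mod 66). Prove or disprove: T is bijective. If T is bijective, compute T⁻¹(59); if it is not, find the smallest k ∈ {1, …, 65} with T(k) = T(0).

We have gcd(64, 66) = 2 > 1. Taking s = 0 and t = 33: T(0) = 38 and T(33) = 64·33 + 38 = 2150 ≡ 38 (mod 66).
So T(0) = T(33) while 0 ≠ 33, hence T is not injective, hence not bijective.
Since T is not bijective, we find the least positive k with T(k) = T(0): this means 64k ≡ 0 (mod 66), i.e. 66 ∣ 64k. Since gcd(64, 66) = 2, dividing through by 2 this holds exactly when 33 ∣ 32k, and as gcd(32, 33) = 1, exactly when 33 ∣ k.
The smallest positive such k is 33.

33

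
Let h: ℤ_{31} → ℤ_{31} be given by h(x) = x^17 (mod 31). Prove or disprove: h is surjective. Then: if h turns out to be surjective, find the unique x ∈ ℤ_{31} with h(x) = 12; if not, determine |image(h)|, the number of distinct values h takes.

Since 31 is prime, the nonzero elements of ℤ_{31} form a cyclic group of order 30.
As gcd(17, 30) = 1, raising to the 17th power is a bijection on this group: if a^17 ≡ b^17 then (ab^{−1})^17 = 1, and the only element of order dividing gcd(17, 30) = 1 is 1, so a = b.
With h(0) = 0 this makes h injective on all of ℤ_{31}, hence bijective (finite equal-size domain and codomain). In particular h is surjective.
Since h is surjective, we find the preimage of 12. The inverse of x ↦ x^17 on (ℤ_{31})^× is x ↦ x^23, because 17·23 = 391 = 13·30 + 1 ≡ 1 (mod 30) and x^{30} = 1 for x ≠ 0 (Fermat). So h⁻¹(12) = 12^23 mod 31.
Repeated squaring mod 31: 12^1 ≡ 12, 12^2 ≡ 12² = 144 ≡ 20, 12^4 ≡ 20² = 400 ≡ 28, 12^8 ≡ 28² = 784 ≡ 9, 12^16 ≡ 9² = 81 ≡ 19. Since 23 = 16 + 4 + 2 + 1, 12^23 ≡ 19·28·20·12: 19·28 = 532 ≡ 5, then 5·20 = 100 ≡ 7, then 7·12 = 84 ≡ 22. So 12^23 ≡ 22 (mod 31).
Hence h⁻¹(12) = 22.

22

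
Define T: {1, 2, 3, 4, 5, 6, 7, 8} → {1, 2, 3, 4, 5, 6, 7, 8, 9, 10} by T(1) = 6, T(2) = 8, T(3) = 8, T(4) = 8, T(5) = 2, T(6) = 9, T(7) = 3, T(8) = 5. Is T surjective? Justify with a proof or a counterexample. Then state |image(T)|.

No element maps to 1, so T is not surjective.
The image of T is {2, 3, 5, 6, 8, 9}, which has 6 elements.

6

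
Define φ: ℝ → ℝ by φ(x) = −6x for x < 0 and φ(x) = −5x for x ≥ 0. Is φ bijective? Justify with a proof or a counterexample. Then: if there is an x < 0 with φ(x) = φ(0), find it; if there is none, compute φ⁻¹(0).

0

Both pieces are strictly decreasing (slopes −6 and −5), so each is injective on its own interval.
The left piece maps (−∞, 0) onto (0, ∞); the right piece maps [0, ∞) onto (−∞, 0].
Since 0 = 0, the images partition ℝ: φ is injective and surjective, hence bijective.
Because the two images are disjoint, no x < 0 has φ(x) = φ(0), so we compute φ⁻¹(0): 0 lies in (−∞, 0], so solve −5x = 0: x = (0 − 0)/(−5) = 0.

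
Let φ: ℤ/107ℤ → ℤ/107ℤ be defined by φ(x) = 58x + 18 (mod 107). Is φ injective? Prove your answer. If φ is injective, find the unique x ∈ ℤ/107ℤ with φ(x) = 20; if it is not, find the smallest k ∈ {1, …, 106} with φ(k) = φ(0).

48

If φ(s) = φ(t), then 58s ≡ 58t (mod 107). Because gcd(58, 107) = 1, we may cancel 58 to get s ≡ t (mod 107).
Hence φ is injective.
We now compute 58⁻¹ mod 107 explicitly. Euclid's algorithm: 107 = 1·58 + 49, 58 = 1·49 + 9, 49 = 5·9 + 4, 9 = 2·4 + 1; back-substituting gives 1 = 24·58 − 13·107, so 58⁻¹ ≡ 24 (mod 107).
Since φ is injective, we compute φ⁻¹(20): solve 58x + 18 ≡ 20 (mod 107), i.e. 58x ≡ 2 (mod 107).
Multiplying by 58⁻¹ = 24 gives x ≡ 24·2 = 48 ≡ 48 (mod 107).
Check: φ(48) = 58·48 + 18 = 2802 = 26·107 + 20 ≡ 20 (mod 107).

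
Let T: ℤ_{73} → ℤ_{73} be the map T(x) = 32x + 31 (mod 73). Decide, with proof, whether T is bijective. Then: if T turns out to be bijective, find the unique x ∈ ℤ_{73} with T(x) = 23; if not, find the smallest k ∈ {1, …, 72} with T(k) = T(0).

18

Suppose T(u) = T(v) in ℤ_{73}. Then 32u + 31 ≡ 32v + 31 (mod 73), therefore 32(u − v) ≡ 0 (mod 73).
Since gcd(32, 73) = 1, 32 is invertible modulo 73, thus u − v ≡ 0 (mod 73), i.e. u = v.
We now compute 32⁻¹ mod 73 explicitly. Euclid's algorithm: 73 = 2·32 + 9, 32 = 3·9 + 5, 9 = 1·5 + 4, 5 = 1·4 + 1; back-substituting gives 1 = 16·32 − 7·73, so 32⁻¹ ≡ 16 (mod 73).
Then y ↦ 16(y − 31) is a two-sided inverse to T, so every y ∈ ℤ_{73} has a preimage.
So T is bijective.
Since T is bijective, we find T⁻¹(23): we need 32x ≡ 23 − 31 ≡ 65 (mod 73). Using 32⁻¹ = 16: x ≡ 16·65 = 1040 = 14·73 + 18, so x = 18.
Check: T(18) = 32·18 + 31 = 607 = 8·73 + 23 ≡ 23 (mod 73).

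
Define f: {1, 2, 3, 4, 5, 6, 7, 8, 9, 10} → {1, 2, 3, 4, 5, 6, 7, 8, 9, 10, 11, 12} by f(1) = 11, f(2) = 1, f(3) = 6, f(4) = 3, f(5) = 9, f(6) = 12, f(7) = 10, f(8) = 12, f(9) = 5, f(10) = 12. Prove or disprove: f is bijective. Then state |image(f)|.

8

f(6) = 12 = f(8) with 6 ≠ 8, so f is not injective, hence not bijective.
The image of f is {1, 3, 5, 6, 9, 10, 11, 12}, which has 8 elements.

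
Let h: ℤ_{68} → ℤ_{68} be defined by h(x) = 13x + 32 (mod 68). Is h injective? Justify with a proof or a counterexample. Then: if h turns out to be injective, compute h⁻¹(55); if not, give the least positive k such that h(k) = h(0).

Suppose h(s) = h(t) in ℤ_{68}. Then 13s + 32 ≡ 13t + 32 (mod 68), hence 13(s − t) ≡ 0 (mod 68).
Since gcd(13, 68) = 1, 13 is invertible modulo 68, hence s − t ≡ 0 (mod 68), i.e. s = t.
Therefore h is injective.
We now compute 13⁻¹ mod 68 explicitly. Euclid's algorithm: 68 = 5·13 + 3, 13 = 4·3 + 1; back-substituting gives 1 = 21·13 − 4·68, so 13⁻¹ ≡ 21 (mod 68).
Since h is injective, we find h⁻¹(55): we need 13x ≡ 55 − 32 ≡ 23 (mod 68). Using 13⁻¹ = 21: x ≡ 21·23 = 483 = 7·68 + 7, so x = 7.
Check: h(7) = 13·7 + 32 = 123 = 1·68 + 55 ≡ 55 (mod 68).

7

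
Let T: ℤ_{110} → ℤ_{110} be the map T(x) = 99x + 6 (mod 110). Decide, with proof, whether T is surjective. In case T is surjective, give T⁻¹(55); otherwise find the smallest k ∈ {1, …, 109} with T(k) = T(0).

By definition, T is surjective if every y in the codomain equals T(x) for some x in the domain.
Since gcd(99, 110) = 11, we have 99x ≡ 0 (mod 11) for all x, so T(x) ≡ 6 (mod 11).
But 0 ≢ 6 (mod 11), so 0 ∈ ℤ_{110} has no preimage. Hence T is not surjective.
Since T is not surjective, we find the least positive k with T(k) = T(0): this means 99k ≡ 0 (mod 110), i.e. 110 ∣ 99k. Since gcd(99, 110) = 11, dividing through by 11 this holds exactly when 10 ∣ 9k, and as gcd(9, 10) = 1, exactly when 10 ∣ k.
The smallest positive such k is 10.

10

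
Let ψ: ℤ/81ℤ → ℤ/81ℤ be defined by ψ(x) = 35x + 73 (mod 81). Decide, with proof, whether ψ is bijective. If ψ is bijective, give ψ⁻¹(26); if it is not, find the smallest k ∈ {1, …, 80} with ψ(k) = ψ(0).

If ψ(s) = ψ(t), then 35s ≡ 35t (mod 81). Because gcd(35, 81) = 1, we may cancel 35 to get s ≡ t (mod 81).
We now compute 35⁻¹ mod 81 explicitly. Euclid's algorithm: 81 = 2·35 + 11, 35 = 3·11 + 2, 11 = 5·2 + 1; back-substituting gives 1 = 44·35 − 19·81, so 35⁻¹ ≡ 44 (mod 81).
For any y ∈ ℤ/81ℤ, x = 44(y − 73) mod 81 satisfies ψ(x) = 35·44(y − 73) + 73 ≡ y (since 35·44 ≡ 1 mod 81). So every y has a preimage.
So ψ is bijective.
Since ψ is bijective, we compute ψ⁻¹(26): solve 35x + 73 ≡ 26 (mod 81), i.e. 35x ≡ 34 (mod 81).
Multiplying by 35⁻¹ = 44 gives x ≡ 44·34 = 1496 = 18·81 + 38 ≡ 38 (mod 81).
Check: ψ(38) = 35·38 + 73 = 1403 = 17·81 + 26 ≡ 26 (mod 81).

38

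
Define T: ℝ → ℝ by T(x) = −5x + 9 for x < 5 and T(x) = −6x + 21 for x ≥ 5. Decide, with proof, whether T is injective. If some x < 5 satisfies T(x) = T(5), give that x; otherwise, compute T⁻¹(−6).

Both pieces are strictly decreasing (slopes −5 and −6), so each is injective on its own interval.
The left piece maps (−∞, 5) onto (−16, ∞); the right piece maps [5, ∞) onto (−∞, −9].
These images overlap. In particular T(5) = −9 (right piece), and solving −5x + 9 = −9 on the left piece gives x = 18/5 < 5.
So T(18/5) = T(5) with 18/5 ≠ 5, and T is not injective. This x = 18/5 is the requested value below 5.

18/5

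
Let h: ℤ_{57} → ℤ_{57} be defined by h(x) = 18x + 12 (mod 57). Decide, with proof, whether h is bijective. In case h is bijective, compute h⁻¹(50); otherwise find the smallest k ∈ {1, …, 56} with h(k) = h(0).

19

We have gcd(18, 57) = 3 > 1. Taking u = 0 and v = 19: h(0) = 12 and h(19) = 18·19 + 12 = 354 ≡ 12 (mod 57).
So h(0) = h(19) while 0 ≠ 19, thus h is not injective, hence not bijective.
Since h is not bijective, we find the least positive k with h(k) = h(0): this means 18k ≡ 0 (mod 57), i.e. 57 ∣ 18k. Since gcd(18, 57) = 3, dividing through by 3 this holds exactly when 19 ∣ 6k, and as gcd(6, 19) = 1, exactly when 19 ∣ k.
The smallest positive such k is 19.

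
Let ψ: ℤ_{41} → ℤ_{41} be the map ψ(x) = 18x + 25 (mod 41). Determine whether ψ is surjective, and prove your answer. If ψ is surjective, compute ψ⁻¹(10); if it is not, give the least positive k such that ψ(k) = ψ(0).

By definition, surjectivity means every element of the codomain has a preimage under ψ.
Since gcd(18, 41) = 1, 18 is invertible modulo 41. Euclid's algorithm: 41 = 2·18 + 5, 18 = 3·5 + 3, 5 = 1·3 + 2, 3 = 1·2 + 1; back-substituting gives 1 = 16·18 − 7·41, so 18⁻¹ ≡ 16 (mod 41).
For any y ∈ ℤ_{41}, x = 16(y − 25) mod 41 satisfies ψ(x) = 18·16(y − 25) + 25 ≡ y (since 18·16 ≡ 1 mod 41). So every y has a preimage.
Therefore ψ is surjective.
Since ψ is surjective, we compute ψ⁻¹(10): solve 18x + 25 ≡ 10 (mod 41), i.e. 18x ≡ 26 (mod 41).
Multiplying by 18⁻¹ = 16 gives x ≡ 16·26 = 416 = 10·41 + 6 ≡ 6 (mod 41).
Check: ψ(6) = 18·6 + 25 = 133 = 3·41 + 10 ≡ 10 (mod 41).

6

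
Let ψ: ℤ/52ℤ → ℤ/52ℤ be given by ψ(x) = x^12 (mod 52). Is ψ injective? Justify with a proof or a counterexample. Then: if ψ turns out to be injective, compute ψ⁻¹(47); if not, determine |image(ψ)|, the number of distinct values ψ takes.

4

ψ(1) = 1^12 = 1.
ψ(3): Repeated squaring mod 52: 3^1 ≡ 3, 3^2 ≡ 3² = 9, 3^4 ≡ 9² = 81 ≡ 29, 3^8 ≡ 29² = 841 ≡ 9. Since 12 = 8 + 4, 3^12 ≡ 9·29: 9·29 = 261 ≡ 1. So 3^12 ≡ 1 (mod 52).
So ψ(1) = ψ(3) = 1 while 1 ≠ 3, thus ψ is not injective.
Since ψ is not injective, we determine |image(ψ)|. Computing x^12 mod 52 for each x (by repeated squaring, reducing mod 52 at every step), the values ψ(0), ψ(1), …, ψ(51) are: 0, 1, 40, 1, 40, 1, 40, 1, 40, 1, 40, 1, 40, 13, 40, 1, 40, 1, 40, 1, 40, 1, 40, 1, 40, 1, 0, 1, 40, 1, 40, 1, 40, 1, 40, 1, 40, 1, 40, 13, 40, 1, 40, 1, 40, 1, 40, 1, 40, 1, 40, 1.
The distinct values are {0, 1, 13, 40}; there are 4 of them.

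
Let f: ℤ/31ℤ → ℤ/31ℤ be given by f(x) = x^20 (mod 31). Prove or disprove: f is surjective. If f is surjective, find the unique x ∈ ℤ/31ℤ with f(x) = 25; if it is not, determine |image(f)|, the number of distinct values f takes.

f(1) = 1^20 = 1.
f(2): Repeated squaring mod 31: 2^1 ≡ 2, 2^2 ≡ 2² = 4, 2^4 ≡ 4² = 16, 2^8 ≡ 16² = 256 ≡ 8, 2^16 ≡ 8² = 64 ≡ 2. Since 20 = 16 + 4, 2^20 ≡ 2·16: 2·16 = 32 ≡ 1. So 2^20 ≡ 1 (mod 31).
So f(1) = f(2) = 1 while 1 ≠ 2, thus f is not injective.
A non-injective map from the 31-element set ℤ/31ℤ to itself takes at most 30 distinct values, so it cannot be surjective. Therefore f is not surjective.
Since f is not surjective, we determine |image(f)|. Computing x^20 mod 31 for each x (by repeated squaring, reducing mod 31 at every step), the values f(0), f(1), …, f(30) are: 0, 1, 1, 5, 1, 25, 5, 5, 1, 25, 25, 25, 5, 25, 5, 1, 1, 5, 25, 5, 25, 25, 25, 1, 5, 5, 25, 1, 5, 1, 1.
The distinct values are {0, 1, 5, 25}; there are 4 of them.

4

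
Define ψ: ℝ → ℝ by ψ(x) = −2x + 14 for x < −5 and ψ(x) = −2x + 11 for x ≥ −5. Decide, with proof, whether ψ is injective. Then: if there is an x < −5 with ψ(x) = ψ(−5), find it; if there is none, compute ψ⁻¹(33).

Both pieces are strictly decreasing (slopes −2 and −2), so each is injective on its own interval.
The left piece maps (−∞, −5) onto (24, ∞); the right piece maps [−5, ∞) onto (−∞, 21].
These images are disjoint, so no value is attained by both pieces. Hence ψ is injective.
Because the two images are disjoint, no x < −5 has ψ(x) = ψ(−5), so we compute ψ⁻¹(33): 33 lies in (24, ∞), so solve −2x + 14 = 33: x = (33 − 14)/(−2) = −19/2.

-19/2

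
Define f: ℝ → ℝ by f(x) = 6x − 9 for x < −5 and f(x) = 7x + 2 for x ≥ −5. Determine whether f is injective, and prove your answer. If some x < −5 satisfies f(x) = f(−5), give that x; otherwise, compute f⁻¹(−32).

Both pieces are strictly increasing (slopes 6 and 7), so each is injective on its own interval.
The left piece maps (−∞, −5) onto (−∞, −39); the right piece maps [−5, ∞) onto [−33, ∞).
These images are disjoint, so no value is attained by both pieces. Hence f is injective.
Because the two images are disjoint, no x < −5 has f(x) = f(−5), so we compute f⁻¹(−32): −32 lies in [−33, ∞), so solve 7x + 2 = −32: x = (−32 − 2)/7 = −34/7.

-34/7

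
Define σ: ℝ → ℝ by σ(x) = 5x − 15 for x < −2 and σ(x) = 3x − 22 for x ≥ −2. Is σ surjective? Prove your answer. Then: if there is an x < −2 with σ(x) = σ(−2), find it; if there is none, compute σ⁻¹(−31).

Both pieces are strictly increasing (slopes 5 and 3), so each is injective on its own interval.
The left piece maps (−∞, −2) onto (−∞, −25); the right piece maps [−2, ∞) onto [−28, ∞).
The union (−∞, −25) ∪ [−28, ∞) covers ℝ, so σ is surjective.
For the follow-up: the images overlap, so an x < −2 with σ(x) = σ(−2) exists. σ(−2) = −28; solving 5x − 15 = −28 for x < −2 gives x = (−28 + 15)/5 = −13/5.

-13/5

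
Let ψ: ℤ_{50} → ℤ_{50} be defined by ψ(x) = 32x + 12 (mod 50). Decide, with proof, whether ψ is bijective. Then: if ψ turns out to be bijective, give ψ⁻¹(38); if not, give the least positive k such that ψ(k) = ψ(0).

By definition, ψ is injective if ψ(x_1) = ψ(x_2) implies x_1 = x_2.
We have gcd(32, 50) = 2 > 1. Taking x_1 = 0 and x_2 = 25: ψ(0) = 12 and ψ(25) = 32·25 + 12 = 812 ≡ 12 (mod 50).
So ψ(0) = ψ(25) while 0 ≠ 25, hence ψ is not injective, hence not bijective.
Since ψ is not bijective, we find the least positive k with ψ(k) = ψ(0): this means 32k ≡ 0 (mod 50), i.e. 50 ∣ 32k. Since gcd(32, 50) = 2, dividing through by 2 this holds exactly when 25 ∣ 16k, and as gcd(16, 25) = 1, exactly when 25 ∣ k.
The smallest positive such k is 25.

25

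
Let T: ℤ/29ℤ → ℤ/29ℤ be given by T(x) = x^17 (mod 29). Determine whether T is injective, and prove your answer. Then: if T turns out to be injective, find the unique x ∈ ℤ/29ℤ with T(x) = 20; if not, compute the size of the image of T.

24

Since 29 is prime, the nonzero elements of ℤ/29ℤ form a cyclic group of order 28.
As gcd(17, 28) = 1, raising to the 17th power is a bijection on this group: if s^17 ≡ t^17 then (st^{−1})^17 = 1, and the only element of order dividing gcd(17, 28) = 1 is 1, so s = t.
With T(0) = 0 this makes T injective on all of ℤ/29ℤ, hence bijective (finite equal-size domain and codomain). In particular T is injective.
Since T is injective, we find the preimage of 20. The inverse of x ↦ x^17 on (ℤ/29ℤ)^× is x ↦ x^5, because 17·5 = 85 = 3·28 + 1 ≡ 1 (mod 28) and x^{28} = 1 for x ≠ 0 (Fermat). So T⁻¹(20) = 20^5 mod 29.
Repeated squaring mod 29: 20^1 ≡ 20, 20^2 ≡ 20² = 400 ≡ 23, 20^4 ≡ 23² = 529 ≡ 7. Since 5 = 4 + 1, 20^5 ≡ 7·20: 7·20 = 140 ≡ 24. So 20^5 ≡ 24 (mod 29).
Hence T⁻¹(20) = 24.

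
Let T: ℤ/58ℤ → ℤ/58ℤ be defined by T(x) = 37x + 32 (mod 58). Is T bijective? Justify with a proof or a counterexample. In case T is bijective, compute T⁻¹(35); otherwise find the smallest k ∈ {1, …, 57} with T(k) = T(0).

33

If T(x_1) = T(x_2), then 37x_1 ≡ 37x_2 (mod 58). Because gcd(37, 58) = 1, we may cancel 37 to get x_1 ≡ x_2 (mod 58).
We now compute 37⁻¹ mod 58 explicitly. Euclid's algorithm: 58 = 1·37 + 21, 37 = 1·21 + 16, 21 = 1·16 + 5, 16 = 3·5 + 1; back-substituting gives 1 = 11·37 − 7·58, so 37⁻¹ ≡ 11 (mod 58).
For any y ∈ ℤ/58ℤ, x = 11(y − 32) mod 58 satisfies T(x) = 37·11(y − 32) + 32 ≡ y (since 37·11 ≡ 1 mod 58). So every y has a preimage.
So T is bijective.
Since T is bijective, we find T⁻¹(35): we need 37x ≡ 35 − 32 ≡ 3 (mod 58). Using 37⁻¹ = 11: x ≡ 11·3 = 33, so x = 33.
Check: T(33) = 37·33 + 32 = 1253 = 21·58 + 35 ≡ 35 (mod 58).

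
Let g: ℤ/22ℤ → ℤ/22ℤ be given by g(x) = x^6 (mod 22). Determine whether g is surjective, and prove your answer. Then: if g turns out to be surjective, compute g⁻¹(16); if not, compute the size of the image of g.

12

g(10): Repeated squaring mod 22: 10^1 ≡ 10, 10^2 ≡ 10² = 100 ≡ 12, 10^4 ≡ 12² = 144 ≡ 12. Since 6 = 4 + 2, 10^6 ≡ 12·12: 12·12 = 144 ≡ 12. So 10^6 ≡ 12 (mod 22).
g(12): Repeated squaring mod 22: 12^1 ≡ 12, 12^2 ≡ 12² = 144 ≡ 12, 12^4 ≡ 12² = 144 ≡ 12. Since 6 = 4 + 2, 12^6 ≡ 12·12: 12·12 = 144 ≡ 12. So 12^6 ≡ 12 (mod 22).
So g(10) = g(12) = 12 while 10 ≠ 12, hence g is not injective.
A non-injective map from the 22-element set ℤ/22ℤ to itself takes at most 21 distinct values, so it cannot be surjective. So g is not surjective.
Since g is not surjective, we determine |image(g)|. Computing x^6 mod 22 for each x (by repeated squaring, reducing mod 22 at every step), the values g(0), g(1), …, g(21) are: 0, 1, 20, 3, 4, 5, 16, 15, 14, 9, 12, 11, 12, 9, 14, 15, 16, 5, 4, 3, 20, 1.
The distinct values are {0, 1, 3, 4, 5, 9, 11, 12, 14, 15, 16, 20}; there are 12 of them.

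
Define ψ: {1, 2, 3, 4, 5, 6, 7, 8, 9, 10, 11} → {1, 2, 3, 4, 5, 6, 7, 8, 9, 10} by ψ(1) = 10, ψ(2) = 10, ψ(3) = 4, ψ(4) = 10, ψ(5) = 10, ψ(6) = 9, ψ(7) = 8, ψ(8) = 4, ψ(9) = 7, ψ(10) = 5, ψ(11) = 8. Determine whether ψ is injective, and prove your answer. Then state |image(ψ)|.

6

ψ(1) = 10 = ψ(2) with 1 ≠ 2, so ψ is not injective.
The image of ψ is {4, 5, 7, 8, 9, 10}, which has 6 elements.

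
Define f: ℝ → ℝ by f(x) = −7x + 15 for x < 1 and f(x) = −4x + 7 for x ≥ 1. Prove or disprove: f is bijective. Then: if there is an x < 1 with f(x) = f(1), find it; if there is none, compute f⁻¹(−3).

Both pieces are strictly decreasing (slopes −7 and −4), so each is injective on its own interval.
The left piece maps (−∞, 1) onto (8, ∞); the right piece maps [1, ∞) onto (−∞, 3].
The images leave a gap (8 has no preimage), so f is not surjective, hence not bijective.
Because the two images are disjoint, no x < 1 has f(x) = f(1), so we compute f⁻¹(−3): −3 lies in (−∞, 3], so solve −4x + 7 = −3: x = (−3 − 7)/(−4) = 5/2.

5/2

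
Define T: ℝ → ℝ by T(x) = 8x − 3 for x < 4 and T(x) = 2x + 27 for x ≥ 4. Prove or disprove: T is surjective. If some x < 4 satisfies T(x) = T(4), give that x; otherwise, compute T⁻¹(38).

Both pieces are strictly increasing (slopes 8 and 2), so each is injective on its own interval.
The left piece maps (−∞, 4) onto (−∞, 29); the right piece maps [4, ∞) onto [35, ∞).
The union (−∞, 29) ∪ [35, ∞) omits the interval between 29 and 35; in particular 29 has no preimage. So T is not surjective.
Because the two images are disjoint, no x < 4 has T(x) = T(4), so we compute T⁻¹(38): 38 lies in [35, ∞), so solve 2x + 27 = 38: x = (38 − 27)/2 = 11/2.

11/2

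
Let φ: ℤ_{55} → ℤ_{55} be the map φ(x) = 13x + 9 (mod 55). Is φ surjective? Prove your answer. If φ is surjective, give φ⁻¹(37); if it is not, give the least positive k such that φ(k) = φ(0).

By definition, surjectivity means every element of the codomain has a preimage under φ.
Since gcd(13, 55) = 1, 13 is invertible modulo 55. Euclid's algorithm: 55 = 4·13 + 3, 13 = 4·3 + 1; back-substituting gives 1 = 17·13 − 4·55, so 13⁻¹ ≡ 17 (mod 55).
For any y ∈ ℤ_{55}, x = 17(y − 9) mod 55 satisfies φ(x) = 13·17(y − 9) + 9 ≡ y (since 13·17 ≡ 1 mod 55). So every y has a preimage.
So φ is surjective.
Since φ is surjective, we find φ⁻¹(37): we need 13x ≡ 37 − 9 ≡ 28 (mod 55). Using 13⁻¹ = 17: x ≡ 17·28 = 476 = 8·55 + 36, so x = 36.
Check: φ(36) = 13·36 + 9 = 477 = 8·55 + 37 ≡ 37 (mod 55).

36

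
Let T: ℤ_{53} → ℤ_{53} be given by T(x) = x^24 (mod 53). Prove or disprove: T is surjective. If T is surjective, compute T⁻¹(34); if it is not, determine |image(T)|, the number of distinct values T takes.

T(2): Repeated squaring mod 53: 2^1 ≡ 2, 2^2 ≡ 2² = 4, 2^4 ≡ 4² = 16, 2^8 ≡ 16² = 256 ≡ 44, 2^16 ≡ 44² = 1936 ≡ 28. Since 24 = 16 + 8, 2^24 ≡ 28·44: 28·44 = 1232 ≡ 13. So 2^24 ≡ 13 (mod 53).
T(7): Repeated squaring mod 53: 7^1 ≡ 7, 7^2 ≡ 7² = 49, 7^4 ≡ 49² = 2401 ≡ 16, 7^8 ≡ 16² = 256 ≡ 44, 7^16 ≡ 44² = 1936 ≡ 28. Since 24 = 16 + 8, 7^24 ≡ 28·44: 28·44 = 1232 ≡ 13. So 7^24 ≡ 13 (mod 53).
So T(2) = T(7) = 13 while 2 ≠ 7, hence T is not injective.
A non-injective map from the 53-element set ℤ_{53} to itself takes at most 52 distinct values, so it cannot be surjective. Therefore T is not surjective.
Since T is not surjective, we determine |image(T)|. Computing x^24 mod 53 for each x (by repeated squaring, reducing mod 53 at every step), the values T(0), T(1), …, T(52) are: 0, 1, 13, 47, 10, 36, 28, 13, 24, 36, 44, 46, 46, 16, 10, 49, 47, 42, 44, 16, 42, 28, 15, 1, 15, 24, 49, 49, 24, 15, 1, 15, 28, 42, 16, 44, 42, 47, 49, 10, 16, 46, 46, 44, 36, 24, 13, 28, 36, 10, 47, 13, 1.
The distinct values are {0, 1, 10, 13, 15, 16, 24, 28, 36, 42, 44, 46, 47, 49}; there are 14 of them.

14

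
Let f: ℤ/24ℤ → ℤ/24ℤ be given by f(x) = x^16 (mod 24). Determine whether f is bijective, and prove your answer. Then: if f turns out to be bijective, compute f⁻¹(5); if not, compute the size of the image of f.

4

f(2): Repeated squaring mod 24: 2^1 ≡ 2, 2^2 ≡ 2² = 4, 2^4 ≡ 4² = 16, 2^8 ≡ 16² = 256 ≡ 16, 2^16 ≡ 16² = 256 ≡ 16. So 2^16 ≡ 16 (mod 24).
f(4): Repeated squaring mod 24: 4^1 ≡ 4, 4^2 ≡ 4² = 16, 4^4 ≡ 16² = 256 ≡ 16, 4^8 ≡ 16² = 256 ≡ 16, 4^16 ≡ 16² = 256 ≡ 16. So 4^16 ≡ 16 (mod 24).
So f(2) = f(4) = 16 while 2 ≠ 4, so f is not injective, hence not bijective.
Since f is not bijective, we determine |image(f)|. Computing x^16 mod 24 for each x (by repeated squaring, reducing mod 24 at every step), the values f(0), f(1), …, f(23) are: 0, 1, 16, 9, 16, 1, 0, 1, 16, 9, 16, 1, 0, 1, 16, 9, 16, 1, 0, 1, 16, 9, 16, 1.
The distinct values are {0, 1, 9, 16}; there are 4 of them.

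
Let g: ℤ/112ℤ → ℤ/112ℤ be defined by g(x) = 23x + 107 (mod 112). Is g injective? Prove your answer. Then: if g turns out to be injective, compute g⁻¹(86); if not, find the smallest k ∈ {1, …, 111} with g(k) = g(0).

If g(s) = g(t), then 23s ≡ 23t (mod 112). Because gcd(23, 112) = 1, we may cancel 23 to get s ≡ t (mod 112).
Thus g is injective.
We now compute 23⁻¹ mod 112 explicitly. Euclid's algorithm: 112 = 4·23 + 20, 23 = 1·20 + 3, 20 = 6·3 + 2, 3 = 1·2 + 1; back-substituting gives 1 = 39·23 − 8·112, so 23⁻¹ ≡ 39 (mod 112).
Since g is injective, we compute g⁻¹(86): solve 23x + 107 ≡ 86 (mod 112), i.e. 23x ≡ 91 (mod 112).
Multiplying by 23⁻¹ = 39 gives x ≡ 39·91 = 3549 = 31·112 + 77 ≡ 77 (mod 112).
Check: g(77) = 23·77 + 107 = 1878 = 16·112 + 86 ≡ 86 (mod 112).

77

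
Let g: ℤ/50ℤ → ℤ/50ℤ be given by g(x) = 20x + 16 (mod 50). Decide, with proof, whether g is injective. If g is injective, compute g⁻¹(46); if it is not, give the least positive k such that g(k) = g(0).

We have gcd(20, 50) = 10 > 1. Taking s = 0 and t = 5: g(0) = 16 and g(5) = 20·5 + 16 = 116 ≡ 16 (mod 50).
So g(0) = g(5) while 0 ≠ 5, hence g is not injective.
Since g is not injective, we find the least positive k with g(k) = g(0): this means 20k ≡ 0 (mod 50), i.e. 50 ∣ 20k. Since gcd(20, 50) = 10, dividing through by 10 this holds exactly when 5 ∣ 2k, and as gcd(2, 5) = 1, exactly when 5 ∣ k.
The smallest positive such k is 5.

5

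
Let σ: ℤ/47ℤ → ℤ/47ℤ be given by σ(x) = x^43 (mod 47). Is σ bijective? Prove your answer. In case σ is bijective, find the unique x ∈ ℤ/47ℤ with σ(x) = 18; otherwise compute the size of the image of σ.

37

Since 47 is prime, the nonzero elements of ℤ/47ℤ form a cyclic group of order 46.
As gcd(43, 46) = 1, raising to the 43rd power is a bijection on this group: if a^43 ≡ b^43 then (ab^{−1})^43 = 1, and the only element of order dividing gcd(43, 46) = 1 is 1, so a = b.
With σ(0) = 0 this makes σ injective on all of ℤ/47ℤ, hence bijective (finite equal-size domain and codomain). In particular σ is bijective.
Since σ is bijective, we find the preimage of 18. The inverse of x ↦ x^43 on (ℤ/47ℤ)^× is x ↦ x^15, because 43·15 = 645 = 14·46 + 1 ≡ 1 (mod 46) and x^{46} = 1 for x ≠ 0 (Fermat). So σ⁻¹(18) = 18^15 mod 47.
Repeated squaring mod 47: 18^1 ≡ 18, 18^2 ≡ 18² = 324 ≡ 42, 18^4 ≡ 42² = 1764 ≡ 25, 18^8 ≡ 25² = 625 ≡ 14. Since 15 = 8 + 4 + 2 + 1, 18^15 ≡ 14·25·42·18: 14·25 = 350 ≡ 21, then 21·42 = 882 ≡ 36, then 36·18 = 648 ≡ 37. So 18^15 ≡ 37 (mod 47).
Hence σ⁻¹(18) = 37.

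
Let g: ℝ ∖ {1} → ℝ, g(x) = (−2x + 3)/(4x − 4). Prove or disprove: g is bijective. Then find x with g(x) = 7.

31/30

If g(x) = −1/2, cross-multiplying gives 4(−2x + 3) = −2(4x − 4), which simplifies to 12 = 8 — false.  So −1/2 has no preimage and g is not surjective.
So g is not bijective.
Solving g(x) = 7: cross-multiplying gives −2x + 3 = 7(4x − 4), which rearranges to −30x = −31, so x = 31/30.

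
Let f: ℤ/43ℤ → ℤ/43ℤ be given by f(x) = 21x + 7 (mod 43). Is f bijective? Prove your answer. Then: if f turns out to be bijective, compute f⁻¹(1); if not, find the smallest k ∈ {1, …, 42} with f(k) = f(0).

Recall that f is injective when f(u) = f(v) forces u = v.
Suppose f(u) = f(v) in ℤ/43ℤ. Then 21u + 7 ≡ 21v + 7 (mod 43), so 21(u − v) ≡ 0 (mod 43).
Since gcd(21, 43) = 1, 21 is invertible modulo 43, thus u − v ≡ 0 (mod 43), i.e. u = v.
We now compute 21⁻¹ mod 43 explicitly. Euclid's algorithm: 43 = 2·21 + 1; back-substituting gives 1 = 41·21 − 20·43, so 21⁻¹ ≡ 41 (mod 43).
Then y ↦ 41(y − 7) is a two-sided inverse to f, so every y ∈ ℤ/43ℤ has a preimage.
Therefore f is bijective.
Since f is bijective, we compute f⁻¹(1): solve 21x + 7 ≡ 1 (mod 43), i.e. 21x ≡ 37 (mod 43).
Multiplying by 21⁻¹ = 41 gives x ≡ 41·37 = 1517 = 35·43 + 12 ≡ 12 (mod 43).
Check: f(12) = 21·12 + 7 = 259 = 6·43 + 1 ≡ 1 (mod 43).

12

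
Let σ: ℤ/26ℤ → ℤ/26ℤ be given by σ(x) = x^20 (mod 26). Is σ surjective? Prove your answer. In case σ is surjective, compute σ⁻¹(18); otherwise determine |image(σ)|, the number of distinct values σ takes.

8

σ(1) = 1^20 = 1.
σ(5): Repeated squaring mod 26: 5^1 ≡ 5, 5^2 ≡ 5² = 25, 5^4 ≡ 25² = 625 ≡ 1, 5^8 ≡ 1² = 1, 5^16 ≡ 1² = 1. Since 20 = 16 + 4, 5^20 ≡ 1·1: 1·1 = 1. So 5^20 ≡ 1 (mod 26).
So σ(1) = σ(5) = 1 while 1 ≠ 5, therefore σ is not injective.
A non-injective map from the 26-element set ℤ/26ℤ to itself takes at most 25 distinct values, so it cannot be surjective. So σ is not surjective.
Since σ is not surjective, we determine |image(σ)|. Computing x^20 mod 26 for each x (by repeated squaring, reducing mod 26 at every step), the values σ(0), σ(1), …, σ(25) are: 0, 1, 22, 9, 16, 1, 16, 3, 14, 3, 22, 9, 14, 13, 14, 9, 22, 3, 14, 3, 16, 1, 16, 9, 22, 1.
The distinct values are {0, 1, 3, 9, 13, 14, 16, 22}; there are 8 of them.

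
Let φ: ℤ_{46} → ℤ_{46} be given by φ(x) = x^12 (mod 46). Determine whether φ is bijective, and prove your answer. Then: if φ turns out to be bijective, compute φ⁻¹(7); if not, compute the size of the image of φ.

24

φ(22): Repeated squaring mod 46: 22^1 ≡ 22, 22^2 ≡ 22² = 484 ≡ 24, 22^4 ≡ 24² = 576 ≡ 24, 22^8 ≡ 24² = 576 ≡ 24. Since 12 = 8 + 4, 22^12 ≡ 24·24: 24·24 = 576 ≡ 24. So 22^12 ≡ 24 (mod 46).
φ(24): Repeated squaring mod 46: 24^1 ≡ 24, 24^2 ≡ 24² = 576 ≡ 24, 24^4 ≡ 24² = 576 ≡ 24, 24^8 ≡ 24² = 576 ≡ 24. Since 12 = 8 + 4, 24^12 ≡ 24·24: 24·24 = 576 ≡ 24. So 24^12 ≡ 24 (mod 46).
So φ(22) = φ(24) = 24 while 22 ≠ 24, therefore φ is not injective, hence not bijective.
Since φ is not bijective, we determine |image(φ)|. Computing x^12 mod 46 for each x (by repeated squaring, reducing mod 46 at every step), the values φ(0), φ(1), …, φ(45) are: 0, 1, 2, 3, 4, 41, 6, 39, 8, 9, 36, 35, 12, 13, 32, 31, 16, 29, 18, 27, 26, 25, 24, 23, 24, 25, 26, 27, 18, 29, 16, 31, 32, 13, 12, 35, 36, 9, 8, 39, 6, 41, 4, 3, 2, 1.
The distinct values are {0, 1, 2, 3, 4, 6, 8, 9, 12, 13, 16, 18, 23, 24, 25, 26, 27, 29, 31, 32, 35, 36, 39, 41}; there are 24 of them.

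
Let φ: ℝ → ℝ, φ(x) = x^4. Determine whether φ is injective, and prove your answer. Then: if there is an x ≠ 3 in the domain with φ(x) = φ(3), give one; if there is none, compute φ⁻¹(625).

φ(3) = 81 = (−3)^4 = φ(−3) (since 4 is even), with 3 ≠ −3. So φ is not injective.
For the follow-up, such an x exists: taking x = −3 ∈ ℝ gives φ(−3) = 81 = φ(3) with −3 ≠ 3.

-3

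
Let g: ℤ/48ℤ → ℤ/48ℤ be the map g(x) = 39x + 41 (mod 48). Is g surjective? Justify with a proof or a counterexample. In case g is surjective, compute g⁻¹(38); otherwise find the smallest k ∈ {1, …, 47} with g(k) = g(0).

16

Since gcd(39, 48) = 3, we have 39x ≡ 0 (mod 3) for all x, so g(x) ≡ 2 (mod 3).
But 0 ≢ 2 (mod 3), so 0 ∈ ℤ/48ℤ has no preimage. Thus g is not surjective.
Since g is not surjective, we find the least positive k with g(k) = g(0): this means 39k ≡ 0 (mod 48), i.e. 48 ∣ 39k. Since gcd(39, 48) = 3, dividing through by 3 this holds exactly when 16 ∣ 13k, and as gcd(13, 16) = 1, exactly when 16 ∣ k.
The smallest positive such k is 16.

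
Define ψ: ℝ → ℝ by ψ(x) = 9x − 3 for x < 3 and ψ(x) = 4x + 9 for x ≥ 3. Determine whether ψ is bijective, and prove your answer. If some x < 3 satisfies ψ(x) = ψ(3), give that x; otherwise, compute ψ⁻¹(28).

8/3

Both pieces are strictly increasing (slopes 9 and 4), so each is injective on its own interval.
The left piece maps (−∞, 3) onto (−∞, 24); the right piece maps [3, ∞) onto [21, ∞).
These images overlap. In particular ψ(3) = 21 (right piece), and solving 9x − 3 = 21 on the left piece gives x = 8/3 < 3.
So ψ(8/3) = ψ(3) with 8/3 ≠ 3, and ψ is not injective, hence not bijective. This x = 8/3 is the requested value below 3.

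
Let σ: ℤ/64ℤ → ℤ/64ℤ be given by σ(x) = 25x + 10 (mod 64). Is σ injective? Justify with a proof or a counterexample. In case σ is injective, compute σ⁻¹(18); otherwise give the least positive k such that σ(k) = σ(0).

8

Suppose σ(a) = σ(b) in ℤ/64ℤ. Then 25a + 10 ≡ 25b + 10 (mod 64), hence 25(a − b) ≡ 0 (mod 64).
Since gcd(25, 64) = 1, 25 is invertible modulo 64, so a − b ≡ 0 (mod 64), i.e. a = b.
Hence σ is injective.
We now compute 25⁻¹ mod 64 explicitly. Euclid's algorithm: 64 = 2·25 + 14, 25 = 1·14 + 11, 14 = 1·11 + 3, 11 = 3·3 + 2, 3 = 1·2 + 1; back-substituting gives 1 = 41·25 − 16·64, so 25⁻¹ ≡ 41 (mod 64).
Since σ is injective, we find σ⁻¹(18): we need 25x ≡ 18 − 10 ≡ 8 (mod 64). Using 25⁻¹ = 41: x ≡ 41·8 = 328 = 5·64 + 8, so x = 8.
Check: σ(8) = 25·8 + 10 = 210 = 3·64 + 18 ≡ 18 (mod 64).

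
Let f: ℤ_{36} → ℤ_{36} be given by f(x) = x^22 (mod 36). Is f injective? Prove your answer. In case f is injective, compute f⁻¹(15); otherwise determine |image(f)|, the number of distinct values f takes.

f(0) = 0^22 = 0.
f(6): Repeated squaring mod 36: 6^1 ≡ 6, 6^2 ≡ 6² = 36 ≡ 0, 6^4 ≡ 0² = 0, 6^8 ≡ 0² = 0, 6^16 ≡ 0² = 0. Since 22 = 16 + 4 + 2, 6^22 ≡ 0·0·0: 0·0 = 0, then 0·0 = 0. So 6^22 ≡ 0 (mod 36).
So f(0) = f(6) = 0 while 0 ≠ 6, so f is not injective.
Since f is not injective, we determine |image(f)|. Computing x^22 mod 36 for each x (by repeated squaring, reducing mod 36 at every step), the values f(0), f(1), …, f(35) are: 0, 1, 16, 9, 4, 13, 0, 25, 28, 9, 28, 25, 0, 13, 4, 9, 16, 1, 0, 1, 16, 9, 4, 13, 0, 25, 28, 9, 28, 25, 0, 13, 4, 9, 16, 1.
The distinct values are {0, 1, 4, 9, 13, 16, 25, 28}; there are 8 of them.

8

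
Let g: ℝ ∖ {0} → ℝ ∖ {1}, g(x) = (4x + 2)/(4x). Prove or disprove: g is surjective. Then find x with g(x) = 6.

1/10

For any y ≠ 1, solving y(4x) = 4x + 2 for x gives a well-defined x ≠ 0. So g is surjective.
Solving g(x) = 6: cross-multiplying gives 4x + 2 = 6(4x), which rearranges to −20x = −2, so x = 1/10.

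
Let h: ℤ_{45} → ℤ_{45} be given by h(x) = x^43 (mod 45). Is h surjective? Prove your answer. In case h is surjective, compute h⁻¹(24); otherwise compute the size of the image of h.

h(0) = 0^43 = 0.
h(15): Repeated squaring mod 45: 15^1 ≡ 15, 15^2 ≡ 15² = 225 ≡ 0, 15^4 ≡ 0² = 0, 15^8 ≡ 0² = 0, 15^16 ≡ 0² = 0, 15^32 ≡ 0² = 0. Since 43 = 32 + 8 + 2 + 1, 15^43 ≡ 0·0·0·15: 0·0 = 0, then 0·0 = 0, then 0·15 = 0. So 15^43 ≡ 0 (mod 45).
So h(0) = h(15) = 0 while 0 ≠ 15, so h is not injective.
A non-injective map from the 45-element set ℤ_{45} to itself takes at most 44 distinct values, so it cannot be surjective. Hence h is not surjective.
Since h is not surjective, we determine |image(h)|. Computing x^43 mod 45 for each x (by repeated squaring, reducing mod 45 at every step), the values h(0), h(1), …, h(44) are: 0, 1, 38, 27, 4, 5, 36, 43, 17, 9, 10, 11, 18, 22, 14, 0, 16, 8, 27, 19, 20, 36, 13, 32, 9, 25, 26, 18, 37, 29, 0, 31, 23, 27, 34, 35, 36, 28, 2, 9, 40, 41, 18, 7, 44.
The distinct values are {0, 1, 2, 4, 5, 7, 8, 9, 10, 11, 13, 14, 16, 17, 18, 19, 20, 22, 23, 25, 26, 27, 28, 29, 31, 32, 34, 35, 36, 37, 38, 40, 41, 43, 44}; there are 35 of them.

35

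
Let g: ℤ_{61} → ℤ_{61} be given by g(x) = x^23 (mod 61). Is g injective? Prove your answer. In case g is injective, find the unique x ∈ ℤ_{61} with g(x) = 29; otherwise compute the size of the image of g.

Since 61 is prime, the nonzero elements of ℤ_{61} form a cyclic group of order 60.
As gcd(23, 60) = 1, raising to the 23rd power is a bijection on this group: if s^23 ≡ t^23 then (st^{−1})^23 = 1, and the only element of order dividing gcd(23, 60) = 1 is 1, so s = t.
With g(0) = 0 this makes g injective on all of ℤ_{61}, hence bijective (finite equal-size domain and codomain). In particular g is injective.
Since g is injective, we find the preimage of 29. The inverse of x ↦ x^23 on (ℤ_{61})^× is x ↦ x^47, because 23·47 = 1081 = 18·60 + 1 ≡ 1 (mod 60) and x^{60} = 1 for x ≠ 0 (Fermat). So g⁻¹(29) = 29^47 mod 61.
Repeated squaring mod 61: 29^1 ≡ 29, 29^2 ≡ 29² = 841 ≡ 48, 29^4 ≡ 48² = 2304 ≡ 47, 29^8 ≡ 47² = 2209 ≡ 13, 29^16 ≡ 13² = 169 ≡ 47, 29^32 ≡ 47² = 2209 ≡ 13. Since 47 = 32 + 8 + 4 + 2 + 1, 29^47 ≡ 13·13·47·48·29: 13·13 = 169 ≡ 47, then 47·47 = 2209 ≡ 13, then 13·48 = 624 ≡ 14, then 14·29 = 406 ≡ 40. So 29^47 ≡ 40 (mod 61).
Hence g⁻¹(29) = 40.

40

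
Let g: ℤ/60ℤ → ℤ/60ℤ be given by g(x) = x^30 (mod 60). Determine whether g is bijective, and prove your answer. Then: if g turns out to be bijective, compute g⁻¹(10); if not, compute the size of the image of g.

12

g(2): Repeated squaring mod 60: 2^1 ≡ 2, 2^2 ≡ 2² = 4, 2^4 ≡ 4² = 16, 2^8 ≡ 16² = 256 ≡ 16, 2^16 ≡ 16² = 256 ≡ 16. Since 30 = 16 + 8 + 4 + 2, 2^30 ≡ 16·16·16·4: 16·16 = 256 ≡ 16, then 16·16 = 256 ≡ 16, then 16·4 = 64 ≡ 4. So 2^30 ≡ 4 (mod 60).
g(8): Repeated squaring mod 60: 8^1 ≡ 8, 8^2 ≡ 8² = 64 ≡ 4, 8^4 ≡ 4² = 16, 8^8 ≡ 16² = 256 ≡ 16, 8^16 ≡ 16² = 256 ≡ 16. Since 30 = 16 + 8 + 4 + 2, 8^30 ≡ 16·16·16·4: 16·16 = 256 ≡ 16, then 16·16 = 256 ≡ 16, then 16·4 = 64 ≡ 4. So 8^30 ≡ 4 (mod 60).
So g(2) = g(8) = 4 while 2 ≠ 8, so g is not injective, hence not bijective.
Since g is not bijective, we determine |image(g)|. Computing x^30 mod 60 for each x (by repeated squaring, reducing mod 60 at every step), the values g(0), g(1), …, g(59) are: 0, 1, 4, 9, 16, 25, 36, 49, 4, 21, 40, 1, 24, 49, 16, 45, 16, 49, 24, 1, 40, 21, 4, 49, 36, 25, 16, 9, 4, 1, 0, 1, 4, 9, 16, 25, 36, 49, 4, 21, 40, 1, 24, 49, 16, 45, 16, 49, 24, 1, 40, 21, 4, 49, 36, 25, 16, 9, 4, 1.
The distinct values are {0, 1, 4, 9, 16, 21, 24, 25, 36, 40, 45, 49}; there are 12 of them.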